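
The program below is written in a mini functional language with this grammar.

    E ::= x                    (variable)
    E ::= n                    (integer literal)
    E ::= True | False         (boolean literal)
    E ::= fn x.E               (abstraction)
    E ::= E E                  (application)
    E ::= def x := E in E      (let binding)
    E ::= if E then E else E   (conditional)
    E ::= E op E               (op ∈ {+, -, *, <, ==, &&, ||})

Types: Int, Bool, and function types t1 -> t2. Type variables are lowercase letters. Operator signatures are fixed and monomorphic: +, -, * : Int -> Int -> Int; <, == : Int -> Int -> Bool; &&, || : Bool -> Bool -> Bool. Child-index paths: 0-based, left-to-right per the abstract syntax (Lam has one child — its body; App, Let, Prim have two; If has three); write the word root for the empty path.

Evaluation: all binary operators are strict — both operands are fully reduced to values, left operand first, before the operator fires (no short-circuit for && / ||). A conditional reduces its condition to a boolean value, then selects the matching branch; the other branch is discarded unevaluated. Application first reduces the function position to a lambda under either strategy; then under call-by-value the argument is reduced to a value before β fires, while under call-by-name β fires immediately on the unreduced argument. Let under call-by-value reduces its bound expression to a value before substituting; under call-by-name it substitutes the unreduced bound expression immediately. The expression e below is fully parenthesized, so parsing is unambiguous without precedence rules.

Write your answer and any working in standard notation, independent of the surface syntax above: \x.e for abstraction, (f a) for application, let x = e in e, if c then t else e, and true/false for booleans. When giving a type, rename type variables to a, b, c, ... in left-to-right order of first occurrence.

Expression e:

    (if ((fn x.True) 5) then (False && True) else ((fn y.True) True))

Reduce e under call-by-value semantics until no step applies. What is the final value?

Derivation:
step 0: (if ((\x.true) 5) then (false && true) else ((\y.true) true))
step 1: [beta@0] (if true then (false && true) else ((\y.true) true))
step 2: [if@root] (false && true)
step 3: [delta@root] false

Answer: false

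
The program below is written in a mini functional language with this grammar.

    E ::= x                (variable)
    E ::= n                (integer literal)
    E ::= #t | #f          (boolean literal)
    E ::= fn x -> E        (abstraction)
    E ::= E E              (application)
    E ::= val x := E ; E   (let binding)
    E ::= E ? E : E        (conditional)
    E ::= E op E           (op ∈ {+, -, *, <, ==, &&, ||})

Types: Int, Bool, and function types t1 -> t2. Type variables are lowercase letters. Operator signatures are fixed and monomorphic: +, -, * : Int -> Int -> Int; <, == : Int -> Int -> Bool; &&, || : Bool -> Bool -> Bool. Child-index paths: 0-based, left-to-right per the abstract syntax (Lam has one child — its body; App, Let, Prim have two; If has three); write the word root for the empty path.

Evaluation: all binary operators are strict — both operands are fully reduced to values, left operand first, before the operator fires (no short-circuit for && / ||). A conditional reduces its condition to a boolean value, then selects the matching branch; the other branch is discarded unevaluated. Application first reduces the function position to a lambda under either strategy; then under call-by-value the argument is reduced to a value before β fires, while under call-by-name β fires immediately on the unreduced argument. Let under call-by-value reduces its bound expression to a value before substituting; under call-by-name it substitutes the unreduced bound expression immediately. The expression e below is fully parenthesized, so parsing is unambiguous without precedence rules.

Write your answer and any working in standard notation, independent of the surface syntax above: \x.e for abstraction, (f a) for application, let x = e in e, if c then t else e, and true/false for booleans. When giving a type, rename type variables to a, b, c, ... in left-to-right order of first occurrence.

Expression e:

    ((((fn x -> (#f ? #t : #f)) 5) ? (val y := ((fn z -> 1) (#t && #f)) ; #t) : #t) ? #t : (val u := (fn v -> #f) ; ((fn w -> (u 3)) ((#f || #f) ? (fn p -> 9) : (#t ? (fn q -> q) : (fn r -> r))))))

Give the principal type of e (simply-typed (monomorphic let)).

Working:
  unify Bool ~ Bool
  unify Bool ~ Bool
\x._ : a -> Bool
  unify a -> Bool ~ Int -> b
  unify a ~ Int
  unify Bool ~ b
_ _ : Bool
  unify Bool ~ Bool
\z._ : c -> Int
  unify Bool ~ Bool
  unify Bool ~ Bool
  unify c -> Int ~ Bool -> d
  unify c ~ Bool
  unify Int ~ d
_ _ : Int
let y : Int
  unify Bool ~ Bool
  unify Bool ~ Bool
\v._ : e -> Bool
let u : e -> Bool
u : e -> Bool
  unify e -> Bool ~ Int -> g
  unify e ~ Int
  unify Bool ~ g
_ _ : Bool
\w._ : f -> Bool
  unify Bool ~ Bool
  unify Bool ~ Bool
  unify Bool ~ Bool
\p._ : h -> Int
  unify Bool ~ Bool
q : i
\q._ : i -> i
r : j
\r._ : j -> j
  unify i -> i ~ j -> j
  unify i ~ j
  unify j ~ j
  unify h -> Int ~ j -> j
  unify h ~ j
  unify Int ~ j
  unify f -> Bool ~ (Int -> Int) -> k
  unify f ~ Int -> Int
  unify Bool ~ k
_ _ : Bool
  unify Bool ~ Bool

Answer: Bool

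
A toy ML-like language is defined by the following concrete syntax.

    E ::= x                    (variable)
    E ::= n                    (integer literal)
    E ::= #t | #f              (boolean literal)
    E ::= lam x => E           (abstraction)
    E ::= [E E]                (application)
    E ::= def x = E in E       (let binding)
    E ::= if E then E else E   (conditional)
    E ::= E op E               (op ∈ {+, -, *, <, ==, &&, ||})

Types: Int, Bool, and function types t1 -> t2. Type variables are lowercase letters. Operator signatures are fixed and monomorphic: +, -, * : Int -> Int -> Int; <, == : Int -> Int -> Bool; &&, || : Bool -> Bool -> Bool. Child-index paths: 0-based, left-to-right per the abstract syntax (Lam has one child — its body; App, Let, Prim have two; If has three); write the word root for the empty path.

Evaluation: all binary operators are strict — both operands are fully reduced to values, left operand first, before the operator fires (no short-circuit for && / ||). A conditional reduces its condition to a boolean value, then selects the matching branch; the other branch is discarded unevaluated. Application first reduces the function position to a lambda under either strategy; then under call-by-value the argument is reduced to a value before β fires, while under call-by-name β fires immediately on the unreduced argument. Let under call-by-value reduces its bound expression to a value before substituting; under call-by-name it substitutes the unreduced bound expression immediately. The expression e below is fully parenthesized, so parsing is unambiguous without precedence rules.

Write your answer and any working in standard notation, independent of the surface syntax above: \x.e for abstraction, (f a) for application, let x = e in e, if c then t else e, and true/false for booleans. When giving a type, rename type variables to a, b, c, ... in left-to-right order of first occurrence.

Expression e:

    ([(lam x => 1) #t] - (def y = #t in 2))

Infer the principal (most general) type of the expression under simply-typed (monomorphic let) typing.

Answer: Int

Derivation:
\x._ : a -> Int
  unify a -> Int ~ Bool -> b
  unify a ~ Bool
  unify Int ~ b
_ _ : Int
  unify Int ~ Int
let y : Bool
  unify Int ~ Int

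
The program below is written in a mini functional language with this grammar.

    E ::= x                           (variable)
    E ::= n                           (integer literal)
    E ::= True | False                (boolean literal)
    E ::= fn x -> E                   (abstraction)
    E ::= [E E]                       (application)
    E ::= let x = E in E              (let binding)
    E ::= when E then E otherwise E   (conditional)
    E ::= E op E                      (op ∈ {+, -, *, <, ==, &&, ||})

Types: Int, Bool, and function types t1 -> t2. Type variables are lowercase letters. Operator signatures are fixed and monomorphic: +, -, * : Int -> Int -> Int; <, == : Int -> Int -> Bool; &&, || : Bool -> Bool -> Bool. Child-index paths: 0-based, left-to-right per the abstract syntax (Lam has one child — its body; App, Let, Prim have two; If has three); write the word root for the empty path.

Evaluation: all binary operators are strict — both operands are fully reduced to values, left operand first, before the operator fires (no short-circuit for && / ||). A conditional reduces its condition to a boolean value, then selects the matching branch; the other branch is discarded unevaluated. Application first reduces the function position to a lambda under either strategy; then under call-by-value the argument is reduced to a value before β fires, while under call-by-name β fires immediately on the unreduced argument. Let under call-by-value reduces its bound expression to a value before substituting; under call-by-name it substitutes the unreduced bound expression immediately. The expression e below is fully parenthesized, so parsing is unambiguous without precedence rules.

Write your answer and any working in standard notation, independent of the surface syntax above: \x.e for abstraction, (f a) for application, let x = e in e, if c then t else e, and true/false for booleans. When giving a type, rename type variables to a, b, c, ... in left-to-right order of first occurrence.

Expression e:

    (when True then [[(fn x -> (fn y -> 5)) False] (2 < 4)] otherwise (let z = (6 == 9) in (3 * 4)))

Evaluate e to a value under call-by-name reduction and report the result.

Derivation:
step 0: (if true then (((\x.(\y.5)) false) (2 < 4)) else (let z = (6 == 9) in (3 * 4)))
step 1: [if@root] (((\x.(\y.5)) false) (2 < 4))
step 2: [beta@0] ((\y.5) (2 < 4))
step 3: [beta@root] 5

Answer: 5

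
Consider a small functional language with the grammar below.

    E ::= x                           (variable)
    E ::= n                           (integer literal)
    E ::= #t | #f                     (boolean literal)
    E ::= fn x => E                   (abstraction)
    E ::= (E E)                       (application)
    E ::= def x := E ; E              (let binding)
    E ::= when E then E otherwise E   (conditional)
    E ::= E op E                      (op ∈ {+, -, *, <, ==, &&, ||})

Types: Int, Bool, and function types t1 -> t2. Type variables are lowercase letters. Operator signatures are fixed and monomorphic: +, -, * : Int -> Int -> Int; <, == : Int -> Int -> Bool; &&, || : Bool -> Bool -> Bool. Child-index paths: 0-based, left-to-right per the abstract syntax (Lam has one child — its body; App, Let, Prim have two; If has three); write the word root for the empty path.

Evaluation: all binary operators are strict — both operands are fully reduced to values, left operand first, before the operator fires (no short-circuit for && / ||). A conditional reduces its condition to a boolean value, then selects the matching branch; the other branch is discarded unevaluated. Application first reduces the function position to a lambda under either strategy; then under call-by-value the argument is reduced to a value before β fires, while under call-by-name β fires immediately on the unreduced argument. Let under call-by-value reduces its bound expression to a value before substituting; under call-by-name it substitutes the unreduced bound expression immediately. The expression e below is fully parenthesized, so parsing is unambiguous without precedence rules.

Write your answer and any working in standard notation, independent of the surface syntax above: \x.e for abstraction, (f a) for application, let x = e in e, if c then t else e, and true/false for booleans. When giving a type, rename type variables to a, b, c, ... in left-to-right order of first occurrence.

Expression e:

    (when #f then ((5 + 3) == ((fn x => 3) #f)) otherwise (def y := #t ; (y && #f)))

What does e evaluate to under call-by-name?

Derivation:
step 0: (if false then ((5 + 3) == ((\x.3) false)) else (let y = true in (y && false)))
step 1: [if@root] (let y = true in (y && false))
step 2: [let@root] (true && false)
step 3: [delta@root] false

Answer: false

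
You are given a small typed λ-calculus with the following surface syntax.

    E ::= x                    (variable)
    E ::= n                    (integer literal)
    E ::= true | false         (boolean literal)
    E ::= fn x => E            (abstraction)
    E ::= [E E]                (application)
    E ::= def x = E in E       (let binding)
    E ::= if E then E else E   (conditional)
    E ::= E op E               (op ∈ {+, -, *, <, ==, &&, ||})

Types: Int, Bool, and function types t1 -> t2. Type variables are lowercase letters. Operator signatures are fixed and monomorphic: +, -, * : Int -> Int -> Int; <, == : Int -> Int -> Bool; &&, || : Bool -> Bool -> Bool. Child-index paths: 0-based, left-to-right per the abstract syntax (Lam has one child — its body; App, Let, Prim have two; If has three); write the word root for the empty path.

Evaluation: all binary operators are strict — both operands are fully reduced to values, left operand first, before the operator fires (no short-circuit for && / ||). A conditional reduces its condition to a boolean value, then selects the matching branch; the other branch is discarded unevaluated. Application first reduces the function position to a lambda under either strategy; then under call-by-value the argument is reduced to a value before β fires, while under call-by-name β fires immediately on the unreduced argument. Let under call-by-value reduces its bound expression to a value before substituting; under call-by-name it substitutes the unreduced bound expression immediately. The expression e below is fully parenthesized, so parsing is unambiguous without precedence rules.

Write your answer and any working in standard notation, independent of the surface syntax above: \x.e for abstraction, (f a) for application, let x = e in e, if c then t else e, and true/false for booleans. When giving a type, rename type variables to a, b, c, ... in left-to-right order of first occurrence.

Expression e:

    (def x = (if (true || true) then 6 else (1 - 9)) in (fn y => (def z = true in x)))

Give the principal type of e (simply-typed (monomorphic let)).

Derivation:
  unify Bool ~ Bool
  unify Bool ~ Bool
  unify Bool ~ Bool
  unify Int ~ Int
  unify Int ~ Int
  unify Int ~ Int
let x : Int
let z : Bool
x : Int
\y._ : a -> Int

Answer: a -> Int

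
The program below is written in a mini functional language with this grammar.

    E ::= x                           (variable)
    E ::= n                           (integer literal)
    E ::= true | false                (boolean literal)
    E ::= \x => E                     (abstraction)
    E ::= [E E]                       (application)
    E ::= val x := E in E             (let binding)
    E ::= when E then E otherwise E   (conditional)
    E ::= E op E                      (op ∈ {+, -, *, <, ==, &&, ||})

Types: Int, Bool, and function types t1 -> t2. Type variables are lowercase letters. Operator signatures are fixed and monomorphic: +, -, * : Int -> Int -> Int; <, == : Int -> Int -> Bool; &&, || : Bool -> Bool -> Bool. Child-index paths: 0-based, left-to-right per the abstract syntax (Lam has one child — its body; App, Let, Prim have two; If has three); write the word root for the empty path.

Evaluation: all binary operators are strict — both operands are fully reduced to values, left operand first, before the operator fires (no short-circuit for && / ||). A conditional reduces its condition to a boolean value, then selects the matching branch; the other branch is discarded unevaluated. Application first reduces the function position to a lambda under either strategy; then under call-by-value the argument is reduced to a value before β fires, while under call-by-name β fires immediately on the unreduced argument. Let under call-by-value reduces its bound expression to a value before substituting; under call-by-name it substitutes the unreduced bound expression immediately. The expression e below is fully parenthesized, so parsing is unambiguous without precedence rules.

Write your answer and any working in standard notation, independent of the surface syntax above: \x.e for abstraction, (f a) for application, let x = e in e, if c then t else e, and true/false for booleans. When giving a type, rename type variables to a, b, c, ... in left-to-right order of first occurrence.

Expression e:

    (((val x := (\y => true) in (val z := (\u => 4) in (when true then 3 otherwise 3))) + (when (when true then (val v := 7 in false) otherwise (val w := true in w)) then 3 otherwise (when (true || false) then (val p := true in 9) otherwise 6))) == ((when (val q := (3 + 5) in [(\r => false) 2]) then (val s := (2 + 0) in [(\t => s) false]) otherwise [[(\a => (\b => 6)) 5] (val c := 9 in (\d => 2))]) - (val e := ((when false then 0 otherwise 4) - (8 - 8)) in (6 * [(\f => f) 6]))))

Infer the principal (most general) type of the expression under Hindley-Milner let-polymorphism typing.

Answer: Bool

Derivation:
\y._ : a -> Bool
let x : forall. a -> Bool
\u._ : b -> Int
let z : forall. b -> Int
  unify Bool ~ Bool
  unify Int ~ Int
  unify Int ~ Int
  unify Bool ~ Bool
let v : Int
let w : Bool
w : Bool
  unify Bool ~ Bool
  unify Bool ~ Bool
  unify Bool ~ Bool
  unify Bool ~ Bool
  unify Bool ~ Bool
let p : Bool
  unify Int ~ Int
  unify Int ~ Int
  unify Int ~ Int
  unify Int ~ Int
  unify Int ~ Int
  unify Int ~ Int
let q : Int
\r._ : c -> Bool
  unify c -> Bool ~ Int -> d
  unify c ~ Int
  unify Bool ~ d
_ _ : Bool
  unify Bool ~ Bool
  unify Int ~ Int
  unify Int ~ Int
let s : Int
s : Int
\t._ : e -> Int
  unify e -> Int ~ Bool -> f
  unify e ~ Bool
  unify Int ~ f
_ _ : Int
\b._ : h -> Int
\a._ : g -> h -> Int
  unify g -> h -> Int ~ Int -> i
  unify g ~ Int
  unify h -> Int ~ i
_ _ : h -> Int
let c : Int
\d._ : j -> Int
  unify h -> Int ~ (j -> Int) -> k
  unify h ~ j -> Int
  unify Int ~ k
_ _ : Int
  unify Int ~ Int
  unify Int ~ Int
  unify Bool ~ Bool
  unify Int ~ Int
  unify Int ~ Int
  unify Int ~ Int
  unify Int ~ Int
  unify Int ~ Int
let e : Int
  unify Int ~ Int
f : l
\f._ : l -> l
  unify l -> l ~ Int -> m
  unify l ~ Int
  unify Int ~ m
_ _ : Int
  unify Int ~ Int
  unify Int ~ Int
  unify Int ~ Int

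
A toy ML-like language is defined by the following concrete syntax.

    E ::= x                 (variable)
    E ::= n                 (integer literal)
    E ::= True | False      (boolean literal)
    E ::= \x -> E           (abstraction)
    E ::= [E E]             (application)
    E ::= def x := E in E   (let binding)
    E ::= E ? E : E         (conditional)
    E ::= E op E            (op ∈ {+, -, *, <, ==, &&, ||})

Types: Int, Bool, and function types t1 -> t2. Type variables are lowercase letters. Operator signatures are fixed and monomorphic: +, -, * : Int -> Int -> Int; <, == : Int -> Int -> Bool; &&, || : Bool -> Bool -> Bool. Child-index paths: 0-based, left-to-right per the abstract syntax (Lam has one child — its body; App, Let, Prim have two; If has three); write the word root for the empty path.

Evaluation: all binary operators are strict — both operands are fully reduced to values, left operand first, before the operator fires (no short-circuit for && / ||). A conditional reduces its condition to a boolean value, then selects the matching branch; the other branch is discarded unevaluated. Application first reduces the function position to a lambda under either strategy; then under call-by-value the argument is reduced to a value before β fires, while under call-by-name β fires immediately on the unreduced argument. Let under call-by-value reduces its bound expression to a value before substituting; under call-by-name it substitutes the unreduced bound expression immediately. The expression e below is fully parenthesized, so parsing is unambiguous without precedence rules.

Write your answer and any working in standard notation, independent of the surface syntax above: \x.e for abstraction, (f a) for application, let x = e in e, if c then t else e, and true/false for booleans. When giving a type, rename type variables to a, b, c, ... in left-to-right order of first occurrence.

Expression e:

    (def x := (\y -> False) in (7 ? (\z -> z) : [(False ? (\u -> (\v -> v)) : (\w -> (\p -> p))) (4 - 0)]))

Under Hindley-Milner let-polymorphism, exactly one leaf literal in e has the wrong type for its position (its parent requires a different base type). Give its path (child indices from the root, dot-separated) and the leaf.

Answer: 1.0 : 7

Trace:
\y._ : a -> Bool
let x : forall. a -> Bool
  unify Int ~ Bool
  FAIL: mismatch Int ~ Bool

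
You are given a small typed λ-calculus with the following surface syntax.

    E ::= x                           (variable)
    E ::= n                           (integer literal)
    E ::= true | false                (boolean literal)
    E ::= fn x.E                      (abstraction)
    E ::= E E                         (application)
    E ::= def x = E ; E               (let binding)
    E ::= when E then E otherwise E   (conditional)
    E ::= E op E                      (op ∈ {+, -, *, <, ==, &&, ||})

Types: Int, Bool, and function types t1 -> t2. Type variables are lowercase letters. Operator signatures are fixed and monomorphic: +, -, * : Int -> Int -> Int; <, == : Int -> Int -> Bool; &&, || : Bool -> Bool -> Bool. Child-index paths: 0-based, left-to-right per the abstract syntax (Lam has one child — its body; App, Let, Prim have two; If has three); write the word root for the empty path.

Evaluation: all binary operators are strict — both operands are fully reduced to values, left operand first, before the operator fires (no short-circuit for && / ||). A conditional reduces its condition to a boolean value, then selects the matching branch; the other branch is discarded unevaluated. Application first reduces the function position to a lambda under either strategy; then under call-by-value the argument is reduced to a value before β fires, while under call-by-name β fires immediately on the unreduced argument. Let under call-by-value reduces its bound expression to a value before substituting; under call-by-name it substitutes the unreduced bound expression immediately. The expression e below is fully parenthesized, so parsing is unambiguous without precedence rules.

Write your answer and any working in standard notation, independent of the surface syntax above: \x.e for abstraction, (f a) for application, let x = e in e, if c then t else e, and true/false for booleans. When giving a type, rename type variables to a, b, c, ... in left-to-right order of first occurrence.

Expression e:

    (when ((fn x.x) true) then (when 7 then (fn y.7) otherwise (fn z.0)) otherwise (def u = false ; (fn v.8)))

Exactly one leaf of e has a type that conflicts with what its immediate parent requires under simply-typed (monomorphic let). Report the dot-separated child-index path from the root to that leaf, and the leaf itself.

Working:
x : a
\x._ : a -> a
  unify a -> a ~ Bool -> b
  unify a ~ Bool
  unify Bool ~ b
_ _ : Bool
  unify Bool ~ Bool
  unify Int ~ Bool
  FAIL: mismatch Int ~ Bool

Answer: 1.0 : 7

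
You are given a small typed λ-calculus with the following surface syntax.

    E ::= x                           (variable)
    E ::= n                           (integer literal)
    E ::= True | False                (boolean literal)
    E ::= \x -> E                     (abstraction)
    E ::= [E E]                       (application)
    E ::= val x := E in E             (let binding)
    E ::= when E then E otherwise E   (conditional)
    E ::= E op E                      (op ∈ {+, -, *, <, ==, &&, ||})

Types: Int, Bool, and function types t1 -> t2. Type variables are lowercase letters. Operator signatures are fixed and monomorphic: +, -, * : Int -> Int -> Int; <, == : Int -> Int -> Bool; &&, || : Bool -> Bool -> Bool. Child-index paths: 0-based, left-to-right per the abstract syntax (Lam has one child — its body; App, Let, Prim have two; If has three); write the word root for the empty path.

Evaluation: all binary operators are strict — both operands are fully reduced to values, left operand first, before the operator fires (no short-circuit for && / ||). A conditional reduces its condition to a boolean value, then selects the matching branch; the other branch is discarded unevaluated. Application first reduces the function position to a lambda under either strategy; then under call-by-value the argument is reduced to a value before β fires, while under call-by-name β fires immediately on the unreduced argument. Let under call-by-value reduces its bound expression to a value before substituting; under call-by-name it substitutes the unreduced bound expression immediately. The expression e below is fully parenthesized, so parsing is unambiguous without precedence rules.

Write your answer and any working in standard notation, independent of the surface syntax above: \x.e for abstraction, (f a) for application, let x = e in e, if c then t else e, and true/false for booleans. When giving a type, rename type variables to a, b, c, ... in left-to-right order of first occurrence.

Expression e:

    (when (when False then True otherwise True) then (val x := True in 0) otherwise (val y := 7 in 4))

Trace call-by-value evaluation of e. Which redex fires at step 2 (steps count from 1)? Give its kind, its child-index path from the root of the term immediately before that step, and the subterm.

Trace:
step 0: (if (if false then true else true) then (let x = true in 0) else (let y = 7 in 4))
step 1: [if@0] (if true then (let x = true in 0) else (let y = 7 in 4))
step 2: [if@root] (let x = true in 0)

Answer: if at root : (if true then (let x = true in 0) else (let y = 7 in 4))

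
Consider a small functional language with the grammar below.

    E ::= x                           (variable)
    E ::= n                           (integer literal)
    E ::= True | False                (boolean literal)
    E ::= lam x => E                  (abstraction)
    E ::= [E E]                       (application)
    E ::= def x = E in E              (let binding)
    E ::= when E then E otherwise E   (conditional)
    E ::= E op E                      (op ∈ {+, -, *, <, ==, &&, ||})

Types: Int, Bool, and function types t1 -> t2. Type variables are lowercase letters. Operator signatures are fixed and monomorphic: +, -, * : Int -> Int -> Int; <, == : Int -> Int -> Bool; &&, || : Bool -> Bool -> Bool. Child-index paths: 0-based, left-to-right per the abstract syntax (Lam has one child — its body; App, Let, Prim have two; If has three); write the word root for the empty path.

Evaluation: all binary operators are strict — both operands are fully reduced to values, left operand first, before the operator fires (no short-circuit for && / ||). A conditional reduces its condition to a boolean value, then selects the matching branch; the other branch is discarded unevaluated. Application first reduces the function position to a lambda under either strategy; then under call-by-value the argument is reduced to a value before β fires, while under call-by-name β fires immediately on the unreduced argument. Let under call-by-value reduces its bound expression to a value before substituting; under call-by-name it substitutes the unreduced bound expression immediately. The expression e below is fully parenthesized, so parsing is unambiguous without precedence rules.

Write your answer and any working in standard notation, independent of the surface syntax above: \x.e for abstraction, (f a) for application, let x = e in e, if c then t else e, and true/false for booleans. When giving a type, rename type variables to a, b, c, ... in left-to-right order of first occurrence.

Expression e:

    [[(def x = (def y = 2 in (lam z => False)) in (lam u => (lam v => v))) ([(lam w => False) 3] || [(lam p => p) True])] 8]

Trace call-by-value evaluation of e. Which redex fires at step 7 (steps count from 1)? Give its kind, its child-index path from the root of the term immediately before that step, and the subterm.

Working:
step 0: (((let x = (let y = 2 in (\z.false)) in (\u.(\v.v))) (((\w.false) 3) || ((\p.p) true))) 8)
step 1: [let@0.0.0] (((let x = (\z.false) in (\u.(\v.v))) (((\w.false) 3) || ((\p.p) true))) 8)
step 2: [let@0.0] (((\u.(\v.v)) (((\w.false) 3) || ((\p.p) true))) 8)
step 3: [beta@0.1.0] (((\u.(\v.v)) (false || ((\p.p) true))) 8)
step 4: [beta@0.1.1] (((\u.(\v.v)) (false || true)) 8)
step 5: [delta@0.1] (((\u.(\v.v)) true) 8)
step 6: [beta@0] ((\v.v) 8)
step 7: [beta@root] 8

Answer: beta at root : ((\v.v) 8)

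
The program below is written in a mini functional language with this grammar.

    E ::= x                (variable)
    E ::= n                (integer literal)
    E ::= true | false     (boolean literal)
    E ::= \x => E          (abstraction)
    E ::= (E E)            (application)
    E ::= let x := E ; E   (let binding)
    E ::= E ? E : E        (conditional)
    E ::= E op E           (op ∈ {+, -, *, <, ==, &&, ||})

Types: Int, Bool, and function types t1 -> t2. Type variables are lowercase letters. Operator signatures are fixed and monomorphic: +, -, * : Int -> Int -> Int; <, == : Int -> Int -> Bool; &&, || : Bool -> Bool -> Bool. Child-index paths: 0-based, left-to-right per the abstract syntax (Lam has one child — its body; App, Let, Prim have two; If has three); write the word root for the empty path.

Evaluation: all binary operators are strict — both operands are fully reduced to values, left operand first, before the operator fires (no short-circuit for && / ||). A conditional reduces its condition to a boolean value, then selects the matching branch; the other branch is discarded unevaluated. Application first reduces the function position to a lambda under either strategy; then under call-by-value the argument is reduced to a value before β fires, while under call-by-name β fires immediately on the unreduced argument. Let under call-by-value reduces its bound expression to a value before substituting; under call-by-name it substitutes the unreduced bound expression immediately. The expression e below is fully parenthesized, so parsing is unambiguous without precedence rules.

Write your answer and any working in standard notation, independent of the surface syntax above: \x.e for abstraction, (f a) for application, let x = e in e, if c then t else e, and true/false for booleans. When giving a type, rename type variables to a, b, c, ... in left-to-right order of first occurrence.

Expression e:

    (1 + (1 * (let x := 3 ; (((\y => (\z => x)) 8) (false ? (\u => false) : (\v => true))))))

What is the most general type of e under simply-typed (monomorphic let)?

Derivation:
  unify Int ~ Int
  unify Int ~ Int
let x : Int
x : Int
\z._ : b -> Int
\y._ : a -> b -> Int
  unify a -> b -> Int ~ Int -> c
  unify a ~ Int
  unify b -> Int ~ c
_ _ : b -> Int
  unify Bool ~ Bool
\u._ : d -> Bool
\v._ : e -> Bool
  unify d -> Bool ~ e -> Bool
  unify d ~ e
  unify Bool ~ Bool
  unify b -> Int ~ (e -> Bool) -> f
  unify b ~ e -> Bool
  unify Int ~ f
_ _ : Int
  unify Int ~ Int
  unify Int ~ Int

Answer: Int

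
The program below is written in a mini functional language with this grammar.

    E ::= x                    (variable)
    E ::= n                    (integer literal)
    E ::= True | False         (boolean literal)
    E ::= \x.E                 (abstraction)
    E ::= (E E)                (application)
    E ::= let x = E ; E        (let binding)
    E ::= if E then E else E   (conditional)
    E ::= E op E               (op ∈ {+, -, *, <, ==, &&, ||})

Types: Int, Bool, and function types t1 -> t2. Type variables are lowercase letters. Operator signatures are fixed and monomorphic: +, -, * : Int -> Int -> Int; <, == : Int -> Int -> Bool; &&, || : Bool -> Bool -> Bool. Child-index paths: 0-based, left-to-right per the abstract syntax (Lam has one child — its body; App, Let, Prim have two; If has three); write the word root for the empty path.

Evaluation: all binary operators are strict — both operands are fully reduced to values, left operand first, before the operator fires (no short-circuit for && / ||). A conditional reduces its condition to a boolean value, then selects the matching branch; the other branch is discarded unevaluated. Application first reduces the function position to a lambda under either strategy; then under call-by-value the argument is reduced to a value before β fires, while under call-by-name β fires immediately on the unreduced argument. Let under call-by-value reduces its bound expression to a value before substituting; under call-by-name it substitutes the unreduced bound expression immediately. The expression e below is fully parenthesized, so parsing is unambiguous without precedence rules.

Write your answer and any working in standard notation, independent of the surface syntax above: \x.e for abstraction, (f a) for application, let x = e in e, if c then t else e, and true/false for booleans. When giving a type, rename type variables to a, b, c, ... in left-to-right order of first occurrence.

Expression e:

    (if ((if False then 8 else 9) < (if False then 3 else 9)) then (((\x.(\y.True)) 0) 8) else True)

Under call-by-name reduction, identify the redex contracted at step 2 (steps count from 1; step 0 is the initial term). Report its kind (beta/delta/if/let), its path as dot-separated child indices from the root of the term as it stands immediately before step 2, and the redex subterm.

Derivation:
step 0: (if ((if false then 8 else 9) < (if false then 3 else 9)) then (((\x.(\y.true)) 0) 8) else true)
step 1: [if@0.0] (if (9 < (if false then 3 else 9)) then (((\x.(\y.true)) 0) 8) else true)
step 2: [if@0.1] (if (9 < 9) then (((\x.(\y.true)) 0) 8) else true)

Answer: if at 0.1 : (if false then 3 else 9)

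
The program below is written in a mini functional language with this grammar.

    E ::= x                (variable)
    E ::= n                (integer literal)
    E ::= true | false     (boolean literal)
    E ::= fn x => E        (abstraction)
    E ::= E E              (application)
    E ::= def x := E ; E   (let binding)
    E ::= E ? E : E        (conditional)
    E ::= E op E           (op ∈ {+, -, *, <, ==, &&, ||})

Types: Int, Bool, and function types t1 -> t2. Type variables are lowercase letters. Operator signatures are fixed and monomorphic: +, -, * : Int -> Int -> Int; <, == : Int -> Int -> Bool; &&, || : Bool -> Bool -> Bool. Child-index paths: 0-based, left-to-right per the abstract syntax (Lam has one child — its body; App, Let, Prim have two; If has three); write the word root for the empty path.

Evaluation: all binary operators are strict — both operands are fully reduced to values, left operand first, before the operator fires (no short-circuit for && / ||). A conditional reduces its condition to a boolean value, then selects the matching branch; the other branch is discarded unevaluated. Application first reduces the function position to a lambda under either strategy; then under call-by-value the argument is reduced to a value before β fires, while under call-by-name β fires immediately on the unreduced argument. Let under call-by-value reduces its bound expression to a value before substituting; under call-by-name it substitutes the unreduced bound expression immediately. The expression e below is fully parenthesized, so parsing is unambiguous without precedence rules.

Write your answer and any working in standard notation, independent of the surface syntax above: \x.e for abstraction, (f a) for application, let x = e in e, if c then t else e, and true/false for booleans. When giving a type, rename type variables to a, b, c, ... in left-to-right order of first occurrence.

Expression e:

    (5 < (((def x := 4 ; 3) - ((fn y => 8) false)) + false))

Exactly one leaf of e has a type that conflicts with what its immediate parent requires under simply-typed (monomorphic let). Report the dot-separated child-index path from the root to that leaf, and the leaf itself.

Trace:
  unify Int ~ Int
let x : Int
  unify Int ~ Int
\y._ : a -> Int
  unify a -> Int ~ Bool -> b
  unify a ~ Bool
  unify Int ~ b
_ _ : Int
  unify Int ~ Int
  unify Int ~ Int
  unify Bool ~ Int
  FAIL: mismatch Bool ~ Int

Answer: 1.1 : false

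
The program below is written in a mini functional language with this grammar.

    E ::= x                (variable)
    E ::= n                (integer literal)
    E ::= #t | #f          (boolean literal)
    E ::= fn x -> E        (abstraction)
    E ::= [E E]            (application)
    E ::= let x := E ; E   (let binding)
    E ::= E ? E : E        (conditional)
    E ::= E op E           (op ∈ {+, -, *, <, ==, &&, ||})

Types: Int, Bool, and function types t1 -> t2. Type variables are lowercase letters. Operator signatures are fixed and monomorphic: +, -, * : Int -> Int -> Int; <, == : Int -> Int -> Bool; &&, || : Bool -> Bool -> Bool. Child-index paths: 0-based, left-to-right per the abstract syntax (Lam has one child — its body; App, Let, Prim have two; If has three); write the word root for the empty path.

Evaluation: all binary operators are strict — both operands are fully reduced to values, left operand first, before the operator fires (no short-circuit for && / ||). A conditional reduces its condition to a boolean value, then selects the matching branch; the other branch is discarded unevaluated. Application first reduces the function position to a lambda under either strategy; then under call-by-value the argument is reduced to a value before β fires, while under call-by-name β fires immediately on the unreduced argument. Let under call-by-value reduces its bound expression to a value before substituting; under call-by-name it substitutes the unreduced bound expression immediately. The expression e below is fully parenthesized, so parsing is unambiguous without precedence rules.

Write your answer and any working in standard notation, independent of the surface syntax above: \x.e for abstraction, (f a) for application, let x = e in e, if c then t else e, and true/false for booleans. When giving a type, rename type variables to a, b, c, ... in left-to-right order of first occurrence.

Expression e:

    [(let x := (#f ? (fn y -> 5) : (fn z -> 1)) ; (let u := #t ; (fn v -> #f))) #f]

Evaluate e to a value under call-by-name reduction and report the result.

Trace:
step 0: ((let x = (if false then (\y.5) else (\z.1)) in (let u = true in (\v.false))) false)
step 1: [let@0] ((let u = true in (\v.false)) false)
step 2: [let@0] ((\v.false) false)
step 3: [beta@root] false

Answer: false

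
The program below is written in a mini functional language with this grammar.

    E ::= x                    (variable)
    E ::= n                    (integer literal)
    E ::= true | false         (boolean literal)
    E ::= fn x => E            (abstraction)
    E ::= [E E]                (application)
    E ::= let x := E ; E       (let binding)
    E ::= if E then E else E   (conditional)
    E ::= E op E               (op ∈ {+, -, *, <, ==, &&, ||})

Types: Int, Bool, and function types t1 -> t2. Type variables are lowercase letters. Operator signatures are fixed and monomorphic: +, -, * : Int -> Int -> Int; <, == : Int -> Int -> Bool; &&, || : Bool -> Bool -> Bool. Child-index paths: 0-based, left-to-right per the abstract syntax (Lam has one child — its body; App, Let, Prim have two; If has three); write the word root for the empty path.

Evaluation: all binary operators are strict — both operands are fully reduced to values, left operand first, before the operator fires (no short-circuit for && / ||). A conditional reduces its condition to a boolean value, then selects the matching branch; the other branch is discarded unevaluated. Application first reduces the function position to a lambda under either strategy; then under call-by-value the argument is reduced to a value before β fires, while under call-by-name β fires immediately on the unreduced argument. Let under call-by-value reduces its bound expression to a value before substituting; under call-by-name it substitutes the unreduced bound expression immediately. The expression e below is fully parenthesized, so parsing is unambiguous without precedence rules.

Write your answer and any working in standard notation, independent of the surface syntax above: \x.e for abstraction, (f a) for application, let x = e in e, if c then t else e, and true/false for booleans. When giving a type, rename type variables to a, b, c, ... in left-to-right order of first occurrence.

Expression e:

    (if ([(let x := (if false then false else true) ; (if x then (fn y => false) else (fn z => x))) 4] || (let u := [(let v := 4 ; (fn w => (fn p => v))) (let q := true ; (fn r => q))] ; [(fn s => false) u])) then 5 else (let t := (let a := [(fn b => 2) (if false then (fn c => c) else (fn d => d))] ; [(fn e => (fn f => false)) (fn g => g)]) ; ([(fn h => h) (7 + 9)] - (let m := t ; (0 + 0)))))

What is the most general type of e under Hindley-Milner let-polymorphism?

Answer: Int

Trace:
  unify Bool ~ Bool
  unify Bool ~ Bool
let x : Bool
x : Bool
  unify Bool ~ Bool
\y._ : a -> Bool
x : Bool
\z._ : b -> Bool
  unify a -> Bool ~ b -> Bool
  unify a ~ b
  unify Bool ~ Bool
  unify b -> Bool ~ Int -> c
  unify b ~ Int
  unify Bool ~ c
_ _ : Bool
  unify Bool ~ Bool
let v : Int
v : Int
\p._ : e -> Int
\w._ : d -> e -> Int
let q : Bool
q : Bool
\r._ : f -> Bool
  unify d -> e -> Int ~ (f -> Bool) -> g
  unify d ~ f -> Bool
  unify e -> Int ~ g
_ _ : e -> Int
let u : forall. e -> Int
\s._ : h -> Bool
u : i -> Int
  unify h -> Bool ~ (i -> Int) -> j
  unify h ~ i -> Int
  unify Bool ~ j
_ _ : Bool
  unify Bool ~ Bool
  unify Bool ~ Bool
\b._ : k -> Int
  unify Bool ~ Bool
c : l
\c._ : l -> l
d : m
\d._ : m -> m
  unify l -> l ~ m -> m
  unify l ~ m
  unify m ~ m
  unify k -> Int ~ (m -> m) -> n
  unify k ~ m -> m
  unify Int ~ n
_ _ : Int
let a : Int
\f._ : p -> Bool
\e._ : o -> p -> Bool
g : q
\g._ : q -> q
  unify o -> p -> Bool ~ (q -> q) -> r
  unify o ~ q -> q
  unify p -> Bool ~ r
_ _ : p -> Bool
let t : forall. p -> Bool
h : s
\h._ : s -> s
  unify Int ~ Int
  unify Int ~ Int
  unify s -> s ~ Int -> t
  unify s ~ Int
  unify Int ~ t
_ _ : Int
  unify Int ~ Int
t : u -> Bool
let m : forall. u -> Bool
  unify Int ~ Int
  unify Int ~ Int
  unify Int ~ Int
  unify Int ~ Int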